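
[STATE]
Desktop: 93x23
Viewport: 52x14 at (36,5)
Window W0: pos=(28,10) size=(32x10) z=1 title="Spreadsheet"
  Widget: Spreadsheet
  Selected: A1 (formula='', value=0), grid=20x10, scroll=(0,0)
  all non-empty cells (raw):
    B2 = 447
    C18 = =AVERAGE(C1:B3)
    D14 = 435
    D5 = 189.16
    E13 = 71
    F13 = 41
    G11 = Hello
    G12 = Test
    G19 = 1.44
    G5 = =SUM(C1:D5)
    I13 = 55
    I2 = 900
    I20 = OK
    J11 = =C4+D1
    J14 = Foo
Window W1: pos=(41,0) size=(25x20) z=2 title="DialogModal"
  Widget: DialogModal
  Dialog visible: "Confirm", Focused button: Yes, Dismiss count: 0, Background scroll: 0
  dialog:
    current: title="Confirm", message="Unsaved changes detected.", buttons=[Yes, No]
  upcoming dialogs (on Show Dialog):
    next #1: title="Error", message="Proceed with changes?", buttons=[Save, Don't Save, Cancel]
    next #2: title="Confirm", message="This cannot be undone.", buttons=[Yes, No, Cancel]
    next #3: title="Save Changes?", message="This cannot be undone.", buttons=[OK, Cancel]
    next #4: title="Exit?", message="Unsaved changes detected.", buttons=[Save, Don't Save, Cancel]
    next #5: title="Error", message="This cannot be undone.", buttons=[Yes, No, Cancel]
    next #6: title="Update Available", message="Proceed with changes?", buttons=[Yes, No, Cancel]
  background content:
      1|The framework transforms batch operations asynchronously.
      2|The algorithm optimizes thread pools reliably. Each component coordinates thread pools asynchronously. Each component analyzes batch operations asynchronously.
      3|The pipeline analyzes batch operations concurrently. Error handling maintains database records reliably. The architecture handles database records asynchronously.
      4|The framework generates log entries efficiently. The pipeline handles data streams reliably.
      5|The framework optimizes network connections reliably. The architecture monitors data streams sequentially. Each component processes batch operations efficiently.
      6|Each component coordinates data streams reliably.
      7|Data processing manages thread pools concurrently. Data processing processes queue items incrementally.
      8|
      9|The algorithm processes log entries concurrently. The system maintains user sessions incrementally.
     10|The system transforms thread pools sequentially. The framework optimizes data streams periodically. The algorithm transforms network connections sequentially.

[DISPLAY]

     ┃The pipeline analyzes b┃                      
     ┃The framework generates┃                      
     ┃The framework optimizes┃                      
     ┃Ea┌─────────────────┐na┃                      
     ┃Da│     Confirm     │es┃                      
━━━━━┃  │Unsaved changes d│  ┃                      
sheet┃Th│    [Yes]  No    │es┃                      
─────┃Th└─────────────────┘ t┃                      
     ┃                       ┃                      
A    ┃                       ┃                      
-----┃                       ┃                      
  [0]┃                       ┃                      
    0┃                       ┃                      
    0┃                       ┃                      


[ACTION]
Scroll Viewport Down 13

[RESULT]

     ┃Da│     Confirm     │es┃                      
━━━━━┃  │Unsaved changes d│  ┃                      
sheet┃Th│    [Yes]  No    │es┃                      
─────┃Th└─────────────────┘ t┃                      
     ┃                       ┃                      
A    ┃                       ┃                      
-----┃                       ┃                      
  [0]┃                       ┃                      
    0┃                       ┃                      
    0┃                       ┃                      
━━━━━┗━━━━━━━━━━━━━━━━━━━━━━━┛                      
                                                    
                                                    
                                                    


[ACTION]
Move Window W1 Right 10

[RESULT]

               ┃Da│     Confirm     │es┃            
━━━━━━━━━━━━━━━┃  │Unsaved changes d│  ┃            
sheet          ┃Th│    [Yes]  No    │es┃            
───────────────┃Th└─────────────────┘ t┃            
               ┃                       ┃            
A       B      ┃                       ┃            
---------------┃                       ┃            
  [0]       0  ┃                       ┃            
    0     447  ┃                       ┃            
    0       0  ┃                       ┃            
━━━━━━━━━━━━━━━┗━━━━━━━━━━━━━━━━━━━━━━━┛            
                                                    
                                                    
                                                    


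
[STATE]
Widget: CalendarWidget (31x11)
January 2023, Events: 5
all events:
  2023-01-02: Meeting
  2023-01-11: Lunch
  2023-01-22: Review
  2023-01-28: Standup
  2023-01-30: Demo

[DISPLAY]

          January 2023         
Mo Tu We Th Fr Sa Su           
                   1           
 2*  3  4  5  6  7  8          
 9 10 11* 12 13 14 15          
16 17 18 19 20 21 22*          
23 24 25 26 27 28* 29          
30* 31                         
                               
                               
                               


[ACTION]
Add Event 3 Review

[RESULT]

          January 2023         
Mo Tu We Th Fr Sa Su           
                   1           
 2*  3*  4  5  6  7  8         
 9 10 11* 12 13 14 15          
16 17 18 19 20 21 22*          
23 24 25 26 27 28* 29          
30* 31                         
                               
                               
                               


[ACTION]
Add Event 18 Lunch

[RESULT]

          January 2023         
Mo Tu We Th Fr Sa Su           
                   1           
 2*  3*  4  5  6  7  8         
 9 10 11* 12 13 14 15          
16 17 18* 19 20 21 22*         
23 24 25 26 27 28* 29          
30* 31                         
                               
                               
                               


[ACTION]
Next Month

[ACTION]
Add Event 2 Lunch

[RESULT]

         February 2023         
Mo Tu We Th Fr Sa Su           
       1  2*  3  4  5          
 6  7  8  9 10 11 12           
13 14 15 16 17 18 19           
20 21 22 23 24 25 26           
27 28                          
                               
                               
                               
                               


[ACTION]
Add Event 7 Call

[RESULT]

         February 2023         
Mo Tu We Th Fr Sa Su           
       1  2*  3  4  5          
 6  7*  8  9 10 11 12          
13 14 15 16 17 18 19           
20 21 22 23 24 25 26           
27 28                          
                               
                               
                               
                               


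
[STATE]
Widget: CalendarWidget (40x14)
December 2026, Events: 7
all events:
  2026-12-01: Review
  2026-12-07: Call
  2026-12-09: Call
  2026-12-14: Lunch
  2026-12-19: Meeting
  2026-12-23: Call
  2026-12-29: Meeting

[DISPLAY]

             December 2026              
Mo Tu We Th Fr Sa Su                    
    1*  2  3  4  5  6                   
 7*  8  9* 10 11 12 13                  
14* 15 16 17 18 19* 20                  
21 22 23* 24 25 26 27                   
28 29* 30 31                            
                                        
                                        
                                        
                                        
                                        
                                        
                                        


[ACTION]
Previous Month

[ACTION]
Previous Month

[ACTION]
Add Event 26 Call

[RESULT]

              October 2026              
Mo Tu We Th Fr Sa Su                    
          1  2  3  4                    
 5  6  7  8  9 10 11                    
12 13 14 15 16 17 18                    
19 20 21 22 23 24 25                    
26* 27 28 29 30 31                      
                                        
                                        
                                        
                                        
                                        
                                        
                                        


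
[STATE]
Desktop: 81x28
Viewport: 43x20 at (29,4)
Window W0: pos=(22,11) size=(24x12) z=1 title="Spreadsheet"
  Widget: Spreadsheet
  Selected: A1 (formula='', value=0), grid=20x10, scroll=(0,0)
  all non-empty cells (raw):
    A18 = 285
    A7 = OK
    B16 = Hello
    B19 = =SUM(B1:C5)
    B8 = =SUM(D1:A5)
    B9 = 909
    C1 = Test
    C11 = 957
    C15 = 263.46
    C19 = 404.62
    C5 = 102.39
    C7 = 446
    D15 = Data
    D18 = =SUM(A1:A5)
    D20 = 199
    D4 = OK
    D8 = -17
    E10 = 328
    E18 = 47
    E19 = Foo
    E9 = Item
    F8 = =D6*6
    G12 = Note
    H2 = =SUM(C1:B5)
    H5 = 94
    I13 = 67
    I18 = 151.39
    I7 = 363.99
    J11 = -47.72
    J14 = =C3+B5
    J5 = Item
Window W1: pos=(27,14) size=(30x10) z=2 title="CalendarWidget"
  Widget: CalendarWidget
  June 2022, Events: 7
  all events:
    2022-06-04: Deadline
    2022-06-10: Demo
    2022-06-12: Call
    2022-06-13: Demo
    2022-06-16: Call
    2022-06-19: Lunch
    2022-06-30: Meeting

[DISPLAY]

                                           
                                           
                                           
                                           
                                           
                                           
                                           
━━━━━━━━━━━━━━━━┓                          
dsheet          ┃                          
────────────────┨                          
━━━━━━━━━━━━━━━━━━━━━━━━━━━┓               
CalendarWidget             ┃               
───────────────────────────┨               
        June 2022          ┃               
o Tu We Th Fr Sa Su        ┃               
      1  2  3  4*  5       ┃               
6  7  8  9 10* 11 12*      ┃               
3* 14 15 16* 17 18 19*     ┃               
0 21 22 23 24 25 26        ┃               
━━━━━━━━━━━━━━━━━━━━━━━━━━━┛               


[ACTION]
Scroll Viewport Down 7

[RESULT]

                                           
                                           
                                           
━━━━━━━━━━━━━━━━┓                          
dsheet          ┃                          
────────────────┨                          
━━━━━━━━━━━━━━━━━━━━━━━━━━━┓               
CalendarWidget             ┃               
───────────────────────────┨               
        June 2022          ┃               
o Tu We Th Fr Sa Su        ┃               
      1  2  3  4*  5       ┃               
6  7  8  9 10* 11 12*      ┃               
3* 14 15 16* 17 18 19*     ┃               
0 21 22 23 24 25 26        ┃               
━━━━━━━━━━━━━━━━━━━━━━━━━━━┛               
                                           
                                           
                                           
                                           


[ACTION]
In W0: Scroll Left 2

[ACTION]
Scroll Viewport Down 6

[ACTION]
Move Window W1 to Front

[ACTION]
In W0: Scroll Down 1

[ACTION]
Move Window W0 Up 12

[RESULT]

     0       0  ┃                          
     0       0  ┃                          
     0       0  ┃                          
━━━━━━━━━━━━━━━━┛                          
                                           
                                           
━━━━━━━━━━━━━━━━━━━━━━━━━━━┓               
CalendarWidget             ┃               
───────────────────────────┨               
        June 2022          ┃               
o Tu We Th Fr Sa Su        ┃               
      1  2  3  4*  5       ┃               
6  7  8  9 10* 11 12*      ┃               
3* 14 15 16* 17 18 19*     ┃               
0 21 22 23 24 25 26        ┃               
━━━━━━━━━━━━━━━━━━━━━━━━━━━┛               
                                           
                                           
                                           
                                           


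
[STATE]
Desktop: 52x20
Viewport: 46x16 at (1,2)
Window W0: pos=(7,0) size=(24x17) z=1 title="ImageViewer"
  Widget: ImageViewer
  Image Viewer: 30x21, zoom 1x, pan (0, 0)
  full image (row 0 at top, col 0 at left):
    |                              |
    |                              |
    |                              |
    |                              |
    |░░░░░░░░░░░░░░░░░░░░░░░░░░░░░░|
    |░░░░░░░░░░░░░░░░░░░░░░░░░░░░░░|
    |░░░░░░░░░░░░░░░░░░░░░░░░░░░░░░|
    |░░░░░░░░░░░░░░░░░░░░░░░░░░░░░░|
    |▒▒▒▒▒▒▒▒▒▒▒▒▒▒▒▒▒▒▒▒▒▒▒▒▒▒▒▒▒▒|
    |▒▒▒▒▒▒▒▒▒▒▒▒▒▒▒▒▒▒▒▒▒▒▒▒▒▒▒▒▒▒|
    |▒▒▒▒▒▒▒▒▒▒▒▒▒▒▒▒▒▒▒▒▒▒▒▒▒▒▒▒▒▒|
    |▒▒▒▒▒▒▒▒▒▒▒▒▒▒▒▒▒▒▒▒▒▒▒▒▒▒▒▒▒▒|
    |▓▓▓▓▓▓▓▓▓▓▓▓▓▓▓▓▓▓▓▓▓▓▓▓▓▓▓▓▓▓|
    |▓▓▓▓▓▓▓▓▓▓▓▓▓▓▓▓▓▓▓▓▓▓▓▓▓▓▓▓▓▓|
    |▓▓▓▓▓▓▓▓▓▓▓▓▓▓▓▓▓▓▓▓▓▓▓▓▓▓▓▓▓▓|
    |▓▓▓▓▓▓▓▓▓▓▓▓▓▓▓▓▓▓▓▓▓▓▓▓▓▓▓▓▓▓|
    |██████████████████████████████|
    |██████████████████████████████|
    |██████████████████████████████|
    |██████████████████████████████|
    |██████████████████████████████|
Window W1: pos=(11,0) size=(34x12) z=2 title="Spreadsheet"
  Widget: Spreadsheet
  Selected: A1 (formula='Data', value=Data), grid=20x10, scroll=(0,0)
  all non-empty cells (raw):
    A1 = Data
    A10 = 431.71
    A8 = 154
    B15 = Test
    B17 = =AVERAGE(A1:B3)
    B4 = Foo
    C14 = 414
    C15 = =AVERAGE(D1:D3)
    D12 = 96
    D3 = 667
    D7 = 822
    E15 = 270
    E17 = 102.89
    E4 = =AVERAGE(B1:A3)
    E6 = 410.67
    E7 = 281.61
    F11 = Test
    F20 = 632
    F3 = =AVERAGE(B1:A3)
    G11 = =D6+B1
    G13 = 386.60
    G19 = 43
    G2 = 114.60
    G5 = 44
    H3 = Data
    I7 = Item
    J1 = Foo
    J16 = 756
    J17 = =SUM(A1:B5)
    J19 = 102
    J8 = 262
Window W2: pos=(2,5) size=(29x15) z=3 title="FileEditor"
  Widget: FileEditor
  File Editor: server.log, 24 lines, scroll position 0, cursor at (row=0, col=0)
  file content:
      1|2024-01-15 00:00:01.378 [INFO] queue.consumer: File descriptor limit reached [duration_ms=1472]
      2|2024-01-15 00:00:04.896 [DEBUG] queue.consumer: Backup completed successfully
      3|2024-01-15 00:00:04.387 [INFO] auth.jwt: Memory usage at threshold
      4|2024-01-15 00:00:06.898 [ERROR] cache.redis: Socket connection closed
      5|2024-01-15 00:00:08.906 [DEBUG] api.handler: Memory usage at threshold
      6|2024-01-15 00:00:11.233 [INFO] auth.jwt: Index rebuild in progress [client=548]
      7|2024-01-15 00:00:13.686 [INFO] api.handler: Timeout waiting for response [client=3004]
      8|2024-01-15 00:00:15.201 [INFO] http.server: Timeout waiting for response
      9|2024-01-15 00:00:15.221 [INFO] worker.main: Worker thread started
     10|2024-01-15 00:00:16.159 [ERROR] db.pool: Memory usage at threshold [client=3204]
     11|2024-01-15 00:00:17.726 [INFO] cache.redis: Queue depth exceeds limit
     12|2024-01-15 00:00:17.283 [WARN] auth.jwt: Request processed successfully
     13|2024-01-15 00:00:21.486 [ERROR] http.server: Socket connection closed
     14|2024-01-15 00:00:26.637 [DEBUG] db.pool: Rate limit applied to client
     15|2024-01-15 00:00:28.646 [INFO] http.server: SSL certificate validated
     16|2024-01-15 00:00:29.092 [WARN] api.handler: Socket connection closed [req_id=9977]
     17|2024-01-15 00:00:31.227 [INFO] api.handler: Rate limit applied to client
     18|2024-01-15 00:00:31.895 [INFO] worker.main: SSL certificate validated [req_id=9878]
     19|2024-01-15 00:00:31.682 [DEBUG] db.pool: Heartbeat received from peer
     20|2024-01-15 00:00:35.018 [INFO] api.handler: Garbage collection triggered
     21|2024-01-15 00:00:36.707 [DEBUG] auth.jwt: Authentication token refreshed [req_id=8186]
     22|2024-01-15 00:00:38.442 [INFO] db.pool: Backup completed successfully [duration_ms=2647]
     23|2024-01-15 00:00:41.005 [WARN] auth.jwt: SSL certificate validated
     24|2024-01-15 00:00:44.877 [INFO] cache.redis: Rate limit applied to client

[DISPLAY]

      ┠───┠────────────────────────────────┨  
      ┃   ┃A1: Data                        ┃  
      ┃   ┃       A       B       C       D┃  
 ┏━━━━━━━━━━━━━━━━━━━━━━━━━━━┓-------------┃  
 ┃ FileEditor                ┃0       0    ┃  
 ┠───────────────────────────┨0       0    ┃  
 ┃█024-01-15 00:00:01.378 [I▲┃0       0    ┃  
 ┃2024-01-15 00:00:04.896 [D█┃        0    ┃  
 ┃2024-01-15 00:00:04.387 [I░┃0       0    ┃  
 ┃2024-01-15 00:00:06.898 [E░┃━━━━━━━━━━━━━┛  
 ┃2024-01-15 00:00:08.906 [D░┃                
 ┃2024-01-15 00:00:11.233 [I░┃                
 ┃2024-01-15 00:00:13.686 [I░┃                
 ┃2024-01-15 00:00:15.201 [I░┃                
 ┃2024-01-15 00:00:15.221 [I░┃                
 ┃2024-01-15 00:00:16.159 [E░┃                


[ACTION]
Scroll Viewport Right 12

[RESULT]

 ┠───┠────────────────────────────────┨       
 ┃   ┃A1: Data                        ┃       
 ┃   ┃       A       B       C       D┃       
━━━━━━━━━━━━━━━━━━━━━━━━┓-------------┃       
leEditor                ┃0       0    ┃       
────────────────────────┨0       0    ┃       
4-01-15 00:00:01.378 [I▲┃0       0    ┃       
4-01-15 00:00:04.896 [D█┃        0    ┃       
4-01-15 00:00:04.387 [I░┃0       0    ┃       
4-01-15 00:00:06.898 [E░┃━━━━━━━━━━━━━┛       
4-01-15 00:00:08.906 [D░┃                     
4-01-15 00:00:11.233 [I░┃                     
4-01-15 00:00:13.686 [I░┃                     
4-01-15 00:00:15.201 [I░┃                     
4-01-15 00:00:15.221 [I░┃                     
4-01-15 00:00:16.159 [E░┃                     


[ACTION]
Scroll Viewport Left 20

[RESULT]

       ┠───┠────────────────────────────────┨ 
       ┃   ┃A1: Data                        ┃ 
       ┃   ┃       A       B       C       D┃ 
  ┏━━━━━━━━━━━━━━━━━━━━━━━━━━━┓-------------┃ 
  ┃ FileEditor                ┃0       0    ┃ 
  ┠───────────────────────────┨0       0    ┃ 
  ┃█024-01-15 00:00:01.378 [I▲┃0       0    ┃ 
  ┃2024-01-15 00:00:04.896 [D█┃        0    ┃ 
  ┃2024-01-15 00:00:04.387 [I░┃0       0    ┃ 
  ┃2024-01-15 00:00:06.898 [E░┃━━━━━━━━━━━━━┛ 
  ┃2024-01-15 00:00:08.906 [D░┃               
  ┃2024-01-15 00:00:11.233 [I░┃               
  ┃2024-01-15 00:00:13.686 [I░┃               
  ┃2024-01-15 00:00:15.201 [I░┃               
  ┃2024-01-15 00:00:15.221 [I░┃               
  ┃2024-01-15 00:00:16.159 [E░┃               


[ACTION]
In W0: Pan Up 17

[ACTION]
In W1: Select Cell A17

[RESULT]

       ┠───┠────────────────────────────────┨ 
       ┃   ┃A17:                            ┃ 
       ┃   ┃       A       B       C       D┃ 
  ┏━━━━━━━━━━━━━━━━━━━━━━━━━━━┓-------------┃ 
  ┃ FileEditor                ┃0       0    ┃ 
  ┠───────────────────────────┨0       0    ┃ 
  ┃█024-01-15 00:00:01.378 [I▲┃0       0    ┃ 
  ┃2024-01-15 00:00:04.896 [D█┃        0    ┃ 
  ┃2024-01-15 00:00:04.387 [I░┃0       0    ┃ 
  ┃2024-01-15 00:00:06.898 [E░┃━━━━━━━━━━━━━┛ 
  ┃2024-01-15 00:00:08.906 [D░┃               
  ┃2024-01-15 00:00:11.233 [I░┃               
  ┃2024-01-15 00:00:13.686 [I░┃               
  ┃2024-01-15 00:00:15.201 [I░┃               
  ┃2024-01-15 00:00:15.221 [I░┃               
  ┃2024-01-15 00:00:16.159 [E░┃               


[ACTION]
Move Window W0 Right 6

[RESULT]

           ┠────────────────────────────────┨ 
           ┃A17:                            ┃ 
           ┃       A       B       C       D┃ 
  ┏━━━━━━━━━━━━━━━━━━━━━━━━━━━┓-------------┃ 
  ┃ FileEditor                ┃0       0    ┃ 
  ┠───────────────────────────┨0       0    ┃ 
  ┃█024-01-15 00:00:01.378 [I▲┃0       0    ┃ 
  ┃2024-01-15 00:00:04.896 [D█┃        0    ┃ 
  ┃2024-01-15 00:00:04.387 [I░┃0       0    ┃ 
  ┃2024-01-15 00:00:06.898 [E░┃━━━━━━━━━━━━━┛ 
  ┃2024-01-15 00:00:08.906 [D░┃▒▒▒▒▒┃         
  ┃2024-01-15 00:00:11.233 [I░┃▒▒▒▒▒┃         
  ┃2024-01-15 00:00:13.686 [I░┃▒▒▒▒▒┃         
  ┃2024-01-15 00:00:15.201 [I░┃▓▓▓▓▓┃         
  ┃2024-01-15 00:00:15.221 [I░┃━━━━━┛         
  ┃2024-01-15 00:00:16.159 [E░┃               


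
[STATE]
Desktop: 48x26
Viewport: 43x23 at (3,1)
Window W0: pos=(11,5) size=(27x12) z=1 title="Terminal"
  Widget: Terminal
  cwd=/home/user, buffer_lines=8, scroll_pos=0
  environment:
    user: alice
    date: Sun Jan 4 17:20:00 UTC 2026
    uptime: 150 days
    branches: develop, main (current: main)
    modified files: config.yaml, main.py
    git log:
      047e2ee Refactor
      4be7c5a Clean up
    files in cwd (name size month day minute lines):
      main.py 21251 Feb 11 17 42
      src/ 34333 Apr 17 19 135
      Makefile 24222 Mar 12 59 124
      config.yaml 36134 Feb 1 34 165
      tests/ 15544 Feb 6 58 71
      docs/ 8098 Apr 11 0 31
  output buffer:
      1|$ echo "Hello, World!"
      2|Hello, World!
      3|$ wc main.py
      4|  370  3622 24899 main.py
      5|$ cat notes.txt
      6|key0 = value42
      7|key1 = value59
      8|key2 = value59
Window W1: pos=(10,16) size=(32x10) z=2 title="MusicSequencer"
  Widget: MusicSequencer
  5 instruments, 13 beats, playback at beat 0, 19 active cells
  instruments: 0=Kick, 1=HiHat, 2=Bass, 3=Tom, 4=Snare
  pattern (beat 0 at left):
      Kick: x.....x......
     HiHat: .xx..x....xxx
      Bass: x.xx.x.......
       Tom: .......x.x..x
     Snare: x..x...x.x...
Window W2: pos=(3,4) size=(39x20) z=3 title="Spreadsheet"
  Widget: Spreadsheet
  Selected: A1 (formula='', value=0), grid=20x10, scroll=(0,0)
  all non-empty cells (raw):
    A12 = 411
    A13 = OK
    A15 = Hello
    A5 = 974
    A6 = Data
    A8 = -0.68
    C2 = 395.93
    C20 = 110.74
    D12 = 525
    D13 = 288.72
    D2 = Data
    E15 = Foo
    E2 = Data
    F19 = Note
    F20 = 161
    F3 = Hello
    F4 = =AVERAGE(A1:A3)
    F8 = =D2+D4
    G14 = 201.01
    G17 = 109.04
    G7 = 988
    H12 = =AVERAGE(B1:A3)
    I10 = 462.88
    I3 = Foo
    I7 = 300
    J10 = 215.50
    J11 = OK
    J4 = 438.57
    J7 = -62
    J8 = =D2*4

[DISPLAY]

                                           
                                           
                                           
┏━━━━━━━━━━━━━━━━━━━━━━━━━━━━━━━━━━━━━┓    
┃ Spreadsheet                         ┃    
┠─────────────────────────────────────┨    
┃A1:                                  ┃    
┃       A       B       C       D     ┃    
┃-------------------------------------┃    
┃  1      [0]       0       0       0 ┃    
┃  2        0       0  395.93Data    D┃    
┃  3        0       0       0       0 ┃    
┃  4        0       0       0       0 ┃    
┃  5      974       0       0       0 ┃    
┃  6 Data           0       0       0 ┃    
┃  7        0       0       0       0 ┃    
┃  8    -0.68       0       0       0 ┃    
┃  9        0       0       0       0 ┃    
┃ 10        0       0       0       0 ┃    
┃ 11        0       0       0       0 ┃    
┃ 12      411       0       0     525 ┃    
┃ 13 OK             0       0  288.72 ┃    
┗━━━━━━━━━━━━━━━━━━━━━━━━━━━━━━━━━━━━━┛    


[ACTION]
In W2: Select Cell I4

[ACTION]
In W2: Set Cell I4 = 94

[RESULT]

                                           
                                           
                                           
┏━━━━━━━━━━━━━━━━━━━━━━━━━━━━━━━━━━━━━┓    
┃ Spreadsheet                         ┃    
┠─────────────────────────────────────┨    
┃I4: 94                               ┃    
┃       A       B       C       D     ┃    
┃-------------------------------------┃    
┃  1        0       0       0       0 ┃    
┃  2        0       0  395.93Data    D┃    
┃  3        0       0       0       0 ┃    
┃  4        0       0       0       0 ┃    
┃  5      974       0       0       0 ┃    
┃  6 Data           0       0       0 ┃    
┃  7        0       0       0       0 ┃    
┃  8    -0.68       0       0       0 ┃    
┃  9        0       0       0       0 ┃    
┃ 10        0       0       0       0 ┃    
┃ 11        0       0       0       0 ┃    
┃ 12      411       0       0     525 ┃    
┃ 13 OK             0       0  288.72 ┃    
┗━━━━━━━━━━━━━━━━━━━━━━━━━━━━━━━━━━━━━┛    


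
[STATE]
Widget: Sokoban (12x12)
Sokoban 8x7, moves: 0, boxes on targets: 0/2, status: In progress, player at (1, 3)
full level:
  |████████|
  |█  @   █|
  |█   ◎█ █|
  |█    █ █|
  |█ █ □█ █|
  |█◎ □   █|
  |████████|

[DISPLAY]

████████    
█  @   █    
█   ◎█ █    
█    █ █    
█ █ □█ █    
█◎ □   █    
████████    
Moves: 0  0/
            
            
            
            


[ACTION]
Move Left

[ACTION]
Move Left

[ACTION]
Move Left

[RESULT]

████████    
█@     █    
█   ◎█ █    
█    █ █    
█ █ □█ █    
█◎ □   █    
████████    
Moves: 2  0/
            
            
            
            


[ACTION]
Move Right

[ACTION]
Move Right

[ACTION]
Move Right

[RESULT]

████████    
█   @  █    
█   ◎█ █    
█    █ █    
█ █ □█ █    
█◎ □   █    
████████    
Moves: 5  0/
            
            
            
            


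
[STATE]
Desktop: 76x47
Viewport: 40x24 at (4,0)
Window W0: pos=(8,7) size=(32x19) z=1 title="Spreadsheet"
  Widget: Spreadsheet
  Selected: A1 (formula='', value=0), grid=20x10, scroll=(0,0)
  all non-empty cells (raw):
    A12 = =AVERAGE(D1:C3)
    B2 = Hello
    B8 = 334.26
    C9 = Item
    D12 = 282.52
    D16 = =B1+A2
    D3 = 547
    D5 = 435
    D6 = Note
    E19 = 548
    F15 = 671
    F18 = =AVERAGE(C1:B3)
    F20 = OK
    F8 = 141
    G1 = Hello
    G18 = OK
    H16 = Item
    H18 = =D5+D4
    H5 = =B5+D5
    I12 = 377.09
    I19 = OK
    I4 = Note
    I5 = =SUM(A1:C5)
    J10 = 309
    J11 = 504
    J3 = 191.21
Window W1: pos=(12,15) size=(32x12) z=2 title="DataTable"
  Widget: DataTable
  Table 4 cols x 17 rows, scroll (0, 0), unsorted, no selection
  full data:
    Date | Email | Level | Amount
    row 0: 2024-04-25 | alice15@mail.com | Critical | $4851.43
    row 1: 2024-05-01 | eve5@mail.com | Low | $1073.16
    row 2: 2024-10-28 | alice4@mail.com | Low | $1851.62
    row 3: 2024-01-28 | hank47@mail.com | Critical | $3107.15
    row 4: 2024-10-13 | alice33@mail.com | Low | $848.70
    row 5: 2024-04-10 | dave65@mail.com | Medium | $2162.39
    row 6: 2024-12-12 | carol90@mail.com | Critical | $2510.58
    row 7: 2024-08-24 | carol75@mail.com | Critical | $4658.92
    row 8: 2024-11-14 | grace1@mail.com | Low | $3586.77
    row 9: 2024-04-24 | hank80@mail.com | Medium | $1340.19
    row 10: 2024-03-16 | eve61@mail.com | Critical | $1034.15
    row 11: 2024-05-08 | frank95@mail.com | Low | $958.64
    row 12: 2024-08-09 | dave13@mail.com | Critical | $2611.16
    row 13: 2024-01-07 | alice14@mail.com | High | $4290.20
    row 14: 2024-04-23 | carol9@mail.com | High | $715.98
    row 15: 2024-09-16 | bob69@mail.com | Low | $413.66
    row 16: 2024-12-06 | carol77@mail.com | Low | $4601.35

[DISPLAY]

                                        
                                        
                                        
                                        
                                        
                                        
                                        
    ┏━━━━━━━━━━━━━━━━━━━━━━━━━━━━━━┓    
    ┃ Spreadsheet                  ┃    
    ┠──────────────────────────────┨    
    ┃A1:                           ┃    
    ┃       A       B       C      ┃    
    ┃------------------------------┃    
    ┃  1      [0]       0       0  ┃    
    ┃  2        0Hello          0  ┃    
    ┃  3┏━━━━━━━━━━━━━━━━━━━━━━━━━━━━━━┓
    ┃  4┃ DataTable                    ┃
    ┃  5┠──────────────────────────────┨
    ┃  6┃Date      │Email           │Le┃
    ┃  7┃──────────┼────────────────┼──┃
    ┃  8┃2024-04-25│alice15@mail.com│Cr┃
    ┃  9┃2024-05-01│eve5@mail.com   │Lo┃
    ┃ 10┃2024-10-28│alice4@mail.com │Lo┃
    ┃ 11┃2024-01-28│hank47@mail.com │Cr┃


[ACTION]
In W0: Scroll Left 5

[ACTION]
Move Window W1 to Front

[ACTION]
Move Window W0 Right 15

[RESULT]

                                        
                                        
                                        
                                        
                                        
                                        
                                        
                   ┏━━━━━━━━━━━━━━━━━━━━
                   ┃ Spreadsheet        
                   ┠────────────────────
                   ┃A1:                 
                   ┃       A       B    
                   ┃--------------------
                   ┃  1      [0]       0
                   ┃  2        0Hello   
        ┏━━━━━━━━━━━━━━━━━━━━━━━━━━━━━━┓
        ┃ DataTable                    ┃
        ┠──────────────────────────────┨
        ┃Date      │Email           │Le┃
        ┃──────────┼────────────────┼──┃
        ┃2024-04-25│alice15@mail.com│Cr┃
        ┃2024-05-01│eve5@mail.com   │Lo┃
        ┃2024-10-28│alice4@mail.com │Lo┃
        ┃2024-01-28│hank47@mail.com │Cr┃


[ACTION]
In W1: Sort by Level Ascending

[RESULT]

                                        
                                        
                                        
                                        
                                        
                                        
                                        
                   ┏━━━━━━━━━━━━━━━━━━━━
                   ┃ Spreadsheet        
                   ┠────────────────────
                   ┃A1:                 
                   ┃       A       B    
                   ┃--------------------
                   ┃  1      [0]       0
                   ┃  2        0Hello   
        ┏━━━━━━━━━━━━━━━━━━━━━━━━━━━━━━┓
        ┃ DataTable                    ┃
        ┠──────────────────────────────┨
        ┃Date      │Email           │Le┃
        ┃──────────┼────────────────┼──┃
        ┃2024-04-25│alice15@mail.com│Cr┃
        ┃2024-01-28│hank47@mail.com │Cr┃
        ┃2024-12-12│carol90@mail.com│Cr┃
        ┃2024-08-24│carol75@mail.com│Cr┃


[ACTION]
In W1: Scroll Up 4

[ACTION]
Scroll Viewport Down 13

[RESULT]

                   ┃  1      [0]       0
                   ┃  2        0Hello   
        ┏━━━━━━━━━━━━━━━━━━━━━━━━━━━━━━┓
        ┃ DataTable                    ┃
        ┠──────────────────────────────┨
        ┃Date      │Email           │Le┃
        ┃──────────┼────────────────┼──┃
        ┃2024-04-25│alice15@mail.com│Cr┃
        ┃2024-01-28│hank47@mail.com │Cr┃
        ┃2024-12-12│carol90@mail.com│Cr┃
        ┃2024-08-24│carol75@mail.com│Cr┃
        ┃2024-03-16│eve61@mail.com  │Cr┃
        ┃2024-08-09│dave13@mail.com │Cr┃
        ┗━━━━━━━━━━━━━━━━━━━━━━━━━━━━━━┛
                                        
                                        
                                        
                                        
                                        
                                        
                                        
                                        
                                        
                                        


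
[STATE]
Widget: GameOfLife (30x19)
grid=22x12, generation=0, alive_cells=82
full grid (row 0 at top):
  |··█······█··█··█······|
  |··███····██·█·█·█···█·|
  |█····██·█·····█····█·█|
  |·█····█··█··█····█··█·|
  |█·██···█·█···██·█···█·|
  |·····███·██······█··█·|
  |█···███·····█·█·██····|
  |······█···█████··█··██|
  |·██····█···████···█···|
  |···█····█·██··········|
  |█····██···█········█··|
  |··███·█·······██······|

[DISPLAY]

Gen: 0                        
··█······█··█··█······        
··███····██·█·█·█···█·        
█····██·█·····█····█·█        
·█····█··█··█····█··█·        
█·██···█·█···██·█···█·        
·····███·██······█··█·        
█···███·····█·█·██····        
······█···█████··█··██        
·██····█···████···█···        
···█····█·██··········        
█····██···█········█··        
··███·█·······██······        
                              
                              
                              
                              
                              
                              


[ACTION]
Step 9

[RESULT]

Gen: 9                        
······················        
······················        
····█·················        
···██·█·███···········        
··█··█·█··██··········        
·█···██···█··█·██·█···        
·····██······██···█···        
·█···█····█···███··█··        
·██·██·····██··█······        
···██·······█·█·······        
·█···█················        
·█████················        
                              
                              
                              
                              
                              
                              


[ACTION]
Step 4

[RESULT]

Gen: 13                       
·····█················        
····█··█··············        
···█···█··············        
····█···█··█··········        
···█·█████····█·······        
···█··█·█····█████····        
·····█············██··        
·····█······███·█·█···        
·█···█···········█····        
····██····█·█·········        
·····█·····██·········        
·█████················        
                              
                              
                              
                              
                              
                              


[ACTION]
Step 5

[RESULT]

Gen: 18                       
·····█················        
····██················        
·····██████···········        
····███·███···········        
····██···██··████·····        
······█··█···█████····        
·······█······█···██··        
·······██·█·······██··        
·········█····██·███··        
·····███······█·······        
··█···██··············        
··█·███···············        
                              
                              
                              
                              
                              
                              
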